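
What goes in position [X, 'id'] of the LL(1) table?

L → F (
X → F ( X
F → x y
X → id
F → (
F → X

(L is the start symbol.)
To find M[X, 'id'], we find productions for X where 'id' is in the predict set (PREDICT(N → α) = (FIRST(α) \ {ε}) ∪ (FOLLOW(N) if α ⇒* ε)).

Relevant sets:
  FIRST(F) = { '(', 'id', 'x' }

X → F ( X: PREDICT = { '(', 'id', 'x' }
  'id' is in predict set, so this production goes in M[X, 'id']
X → id: PREDICT = { 'id' }
  'id' is in predict set, so this production goes in M[X, 'id']

M[X, 'id'] = X → F ( X, X → id  (a multiply-defined cell — the grammar is not LL(1))

Answer: X → F ( X, X → id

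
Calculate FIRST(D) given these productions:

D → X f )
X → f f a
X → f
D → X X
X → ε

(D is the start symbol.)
{ 'f', ε }

FIRST sets of the other non-terminals involved (by the same procedure, iterated to a fixed point):
  FIRST(X) = { 'f', ε }

From D → X f ):
  - X is a non-terminal: add FIRST(X) \ {ε} = { 'f' }
    X is nullable, so continue to the next symbol
  - f is a terminal: add 'f' and stop
From D → X X:
  - X is a non-terminal: add FIRST(X) \ {ε} = { 'f' }
    X is nullable, so continue to the next symbol
  - X is a non-terminal: add FIRST(X) \ {ε} = { 'f' }
    X is nullable and nothing follows, so the whole right-hand side can vanish: ε ∈ FIRST(D)

Collecting: FIRST(D) = { 'f', ε }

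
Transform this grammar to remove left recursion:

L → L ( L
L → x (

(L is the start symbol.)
L is directly left-recursive. The standard transformation for
  A → A α₁ | ... | A α_m | β₁ | ... | β_n
is
  A  → β₁ A' | ... | β_n A'
  A' → α₁ A' | ... | α_m A' | ε

L → x ( becomes L → x ( L'
L → L ( L becomes L' → ( L L'
Add L' → ε

Resulting grammar:
L → x ( L'
L' → ( L L'
L' → ε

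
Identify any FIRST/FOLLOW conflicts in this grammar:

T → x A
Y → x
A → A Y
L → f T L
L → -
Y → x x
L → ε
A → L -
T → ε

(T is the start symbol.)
Yes. L → '-' with FOLLOW(L) on { '-' }

A FIRST/FOLLOW conflict occurs when a non-terminal N has a nullable alternative N → β (β ⇒* ε) and another alternative N → α with FIRST(α) ∩ FOLLOW(N) ≠ ∅: on such a lookahead the parser cannot decide between expanding α and letting N vanish via β.

Nullable non-terminals: L, T.

L: nullable alternative(s) L → ε; FOLLOW(L) = { '-' }
  L → f T L: FIRST \ {ε} = { 'f' } — disjoint from FOLLOW(L)
  L → -: FIRST \ {ε} = { '-' } — overlaps FOLLOW(L) on { '-' }: CONFLICT
  L → ε: FIRST \ {ε} = { } — this is the only nullable alternative, skip

T: nullable alternative(s) T → ε; FOLLOW(T) = { $, '-', 'f' }
  T → x A: FIRST \ {ε} = { 'x' } — disjoint from FOLLOW(T)
  T → ε: FIRST \ {ε} = { } — this is the only nullable alternative, skip

A, Y have no nullable alternative, so no FIRST/FOLLOW check is needed there.

So the grammar has 1 FIRST/FOLLOW conflict (marked CONFLICT above).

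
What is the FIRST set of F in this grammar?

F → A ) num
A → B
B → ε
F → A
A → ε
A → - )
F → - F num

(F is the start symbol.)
{ ')', '-', ε }

To compute FIRST(F), examine every production with F on the left-hand side, reading each right-hand side left to right until a non-nullable symbol is reached.

FIRST sets of the other non-terminals involved (by the same procedure, iterated to a fixed point):
  FIRST(A) = { '-', ε }

From F → A ) num:
  - A is a non-terminal: add FIRST(A) \ {ε} = { '-' }
    A is nullable, so continue to the next symbol
  - ')' is a terminal: add ')' and stop
From F → A:
  - A is a non-terminal: add FIRST(A) \ {ε} = { '-' }
    A is nullable and nothing follows, so the whole right-hand side can vanish: ε ∈ FIRST(F)
From F → - F num:
  - '-' is a terminal: add '-' and stop

Collecting: FIRST(F) = { ')', '-', ε }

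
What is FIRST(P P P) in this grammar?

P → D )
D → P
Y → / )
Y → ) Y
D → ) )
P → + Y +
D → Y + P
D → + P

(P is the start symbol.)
FIRST sets of the non-terminals involved (from the grammar, by fixed-point iteration):
  FIRST(P) = { ')', '+', '/' }

To compute FIRST(P P P), process the symbols left to right:
Symbol P is a non-terminal. Add FIRST(P) \ {ε} = { ')', '+', '/' }
P is not nullable (ε ∉ FIRST(P)), so stop here.
FIRST(P P P) = { ')', '+', '/' }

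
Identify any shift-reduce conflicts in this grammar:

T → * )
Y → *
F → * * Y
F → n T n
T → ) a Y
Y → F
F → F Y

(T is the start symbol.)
Yes — I6: [Y → * .] vs [F → * . * Y]; I7: [Y → F .] vs [F → . * * Y]

Augment with T' → T and build the canonical LR(0) collection (I0 = CLOSURE({[T' → . T]}), then GOTO on every symbol after a dot until no new states appear). It has 15 states:
  I0: { [T → . ) a Y], [T → . * )], [T' → . T] }  — shift
  I1: { [T → ) . a Y] }  — shift
  I2: { [T → * . )] }  — shift
  I3: { [T' → T .] }  — accept
  I4: { [T → * ) .] }  — reduce
  I5: { [F → . * * Y], [F → . F Y], [F → . n T n], [T → ) a . Y], [Y → . *], [Y → . F] }  — shift
  I6: { [F → * . * Y], [Y → * .] }  — shift, reduce
  I7: { [F → . * * Y], [F → . F Y], [F → . n T n], [F → F . Y], [Y → . *], [Y → . F], [Y → F .] }  — shift, reduce
  I8: { [T → ) a Y .] }  — reduce
  I9: { [F → n . T n], [T → . ) a Y], [T → . * )] }  — shift
  I10: { [F → n T . n] }  — shift
  I11: { [F → n T n .] }  — reduce
  I12: { [F → F Y .] }  — reduce
  I13: { [F → * * . Y], [F → . * * Y], [F → . F Y], [F → . n T n], [Y → . *], [Y → . F] }  — shift
  I14: { [F → * * Y .] }  — reduce

I6 contains reduce item [Y → * .] and shift item [F → * . * Y] — shift-reduce conflict.
I7 contains reduce item [Y → F .] and shift items [F → . * * Y], [F → . n T n], [Y → . *] — shift-reduce conflict.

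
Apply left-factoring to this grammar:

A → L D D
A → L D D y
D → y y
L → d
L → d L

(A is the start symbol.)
Left-factoring transforms A → αβ₁ | αβ₂ into A → αA' and A' → β₁ | β₂
(α is the longest common prefix among the alternatives). Repeat until
no nonterminal has two alternatives with a common prefix.

Round 1: A has alternatives sharing prefix 'L D D'. Introduce A': A → L D D A'
  Add: A' → ε
  Add: A' → y

Round 2: L has alternatives sharing prefix 'd'. Introduce L': L → d L'
  Add: L' → ε
  Add: L' → L

No remaining common prefixes — done.

Resulting grammar:
A → L D D A'
A' → ε
A' → y
D → y y
L → d L'
L' → ε
L' → L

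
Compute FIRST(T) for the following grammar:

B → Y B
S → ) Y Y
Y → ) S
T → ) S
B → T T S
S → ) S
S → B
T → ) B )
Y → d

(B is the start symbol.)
{ ')' }

From T → ) S:
  - ')' is a terminal: add ')' and stop
From T → ) B ):
  - ')' is a terminal: add ')' and stop

Collecting: FIRST(T) = { ')' }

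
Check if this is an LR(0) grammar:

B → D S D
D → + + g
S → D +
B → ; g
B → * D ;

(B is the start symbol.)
Yes, the grammar is LR(0)

Augment with B' → B and build the canonical LR(0) collection (I0 = CLOSURE({[B' → . B]}), then GOTO on every symbol after a dot until no new states appear). It has 15 states:
  I0: { [B → . * D ;], [B → . ; g], [B → . D S D], [B' → . B], [D → . + + g] }  — shift
  I1: { [B → * . D ;], [D → . + + g] }  — shift
  I2: { [D → + . + g] }  — shift
  I3: { [B → ; . g] }  — shift
  I4: { [B' → B .] }  — accept
  I5: { [B → D . S D], [D → . + + g], [S → . D +] }  — shift
  I6: { [S → D . +] }  — shift
  I7: { [B → D S . D], [D → . + + g] }  — shift
  I8: { [B → D S D .] }  — reduce
  I9: { [S → D + .] }  — reduce
  I10: { [B → ; g .] }  — reduce
  I11: { [D → + + . g] }  — shift
  I12: { [D → + + g .] }  — reduce
  I13: { [B → * D . ;] }  — shift
  I14: { [B → * D ; .] }  — reduce

Every state is either a pure shift/goto state or contains exactly one complete item and nothing to shift — no conflicts. The grammar is LR(0).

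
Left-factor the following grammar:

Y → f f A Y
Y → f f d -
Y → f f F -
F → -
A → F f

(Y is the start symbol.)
Y → f f Y'
Y' → A Y
Y' → d -
Y' → F -
F → -
A → F f

Left-factoring transforms A → αβ₁ | αβ₂ into A → αA' and A' → β₁ | β₂
(α is the longest common prefix among the alternatives). Repeat until
no nonterminal has two alternatives with a common prefix.

Round 1: Y has alternatives sharing prefix 'f f'. Introduce Y': Y → f f Y'
  Add: Y' → A Y
  Add: Y' → d -
  Add: Y' → F -

No remaining common prefixes — done.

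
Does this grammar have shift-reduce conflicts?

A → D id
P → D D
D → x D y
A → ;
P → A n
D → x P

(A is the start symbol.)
No shift-reduce conflicts

A shift-reduce conflict occurs when an LR(0) state has both:
  - a complete (reduce) item [A → α .] (dot at the end), and
  - a shift item [B → β . c γ] (dot before a terminal).

Augment with A' → A and build the canonical LR(0) collection (I0 = CLOSURE({[A' → . A]}), then GOTO on every symbol after a dot until no new states appear). It has 12 states:
  I0: { [A → . ;], [A → . D id], [A' → . A], [D → . x D y], [D → . x P] }  — shift
  I1: { [A → ; .] }  — reduce
  I2: { [A' → A .] }  — accept
  I3: { [A → D . id] }  — shift
  I4: { [A → . ;], [A → . D id], [D → . x D y], [D → . x P], [D → x . D y], [D → x . P], [P → . A n], [P → . D D] }  — shift
  I5: { [P → A . n] }  — shift
  I6: { [A → D . id], [D → . x D y], [D → . x P], [D → x D . y], [P → D . D] }  — shift
  I7: { [D → x P .] }  — reduce
  I8: { [P → D D .] }  — reduce
  I9: { [A → D id .] }  — reduce
  I10: { [D → x D y .] }  — reduce
  I11: { [P → A n .] }  — reduce

No state contains both a complete item and a shift item.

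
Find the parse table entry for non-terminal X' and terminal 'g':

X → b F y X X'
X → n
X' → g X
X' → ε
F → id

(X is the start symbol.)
X' → g X, X' → ε

To find M[X', 'g'], we find productions for X' where 'g' is in the predict set (PREDICT(N → α) = (FIRST(α) \ {ε}) ∪ (FOLLOW(N) if α ⇒* ε)).

Relevant sets:
  FOLLOW(X') = { $, 'g' }

X' → g X: PREDICT = { 'g' }
  'g' is in predict set, so this production goes in M[X', 'g']
X' → ε: PREDICT = { $, 'g' }
  'g' is in predict set, so this production goes in M[X', 'g']

M[X', 'g'] = X' → g X, X' → ε  (a multiply-defined cell — the grammar is not LL(1))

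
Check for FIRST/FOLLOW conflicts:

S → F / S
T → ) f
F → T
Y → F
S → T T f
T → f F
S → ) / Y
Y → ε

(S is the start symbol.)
A FIRST/FOLLOW conflict occurs when a non-terminal N has a nullable alternative N → β (β ⇒* ε) and another alternative N → α with FIRST(α) ∩ FOLLOW(N) ≠ ∅: on such a lookahead the parser cannot decide between expanding α and letting N vanish via β.

Nullable non-terminals: Y.
FIRST sets used below: FIRST(F) = { ')', 'f' }

Y: nullable alternative(s) Y → ε; FOLLOW(Y) = { $ }
  Y → F: FIRST \ {ε} = { ')', 'f' } — disjoint from FOLLOW(Y)
  Y → ε: FIRST \ {ε} = { } — this is the only nullable alternative, skip

F, S, T have no nullable alternative, so no FIRST/FOLLOW check is needed there.

No FIRST/FOLLOW conflicts found.

Answer: No FIRST/FOLLOW conflicts.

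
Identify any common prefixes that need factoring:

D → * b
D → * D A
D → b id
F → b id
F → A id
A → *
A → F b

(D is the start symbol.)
Left-factoring is needed when two productions for the same non-terminal
share a common prefix on the right-hand side.

Productions for D:
  D → * b
  D → * D A
  D → b id
Productions for F:
  F → b id
  F → A id
Productions for A:
  A → *
  A → F b

Found common prefix '*' in productions for D

Answer: Yes, D has productions with common prefix '*'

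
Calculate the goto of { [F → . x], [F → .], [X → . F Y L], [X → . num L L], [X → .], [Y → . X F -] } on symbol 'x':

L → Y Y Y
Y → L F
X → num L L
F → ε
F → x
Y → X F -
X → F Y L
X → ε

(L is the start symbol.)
{ [F → x .] }

GOTO(I, 'x') = CLOSURE({ [A → αX.β] : [A → α.Xβ] ∈ I, X = 'x' })

Items with dot before 'x', with the dot advanced:
  [F → . x] → [F → x .]
Closure adds nothing (no advanced item has the dot before a non-terminal).

GOTO = { [F → x .] }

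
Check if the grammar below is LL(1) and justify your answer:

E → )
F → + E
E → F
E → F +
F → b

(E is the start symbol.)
A grammar is LL(1) if for each non-terminal N with multiple productions, the predict sets of those productions are pairwise disjoint, where PREDICT(N → α) = (FIRST(α) \ {ε}) ∪ (FOLLOW(N) if α ⇒* ε).

Relevant sets:
  FIRST(F) = { '+', 'b' }

For E:
  PREDICT(E → ')') = { ')' }
  PREDICT(E → F) = { '+', 'b' }
  PREDICT(E → F '+') = { '+', 'b' }
For F:
  PREDICT(F → '+' E) = { '+' }
  PREDICT(F → b) = { 'b' }

Conflict found: Predict set conflict for E: { '+', 'b' }
The grammar is NOT LL(1).

Answer: No. Predict set conflict for E: { '+', 'b' }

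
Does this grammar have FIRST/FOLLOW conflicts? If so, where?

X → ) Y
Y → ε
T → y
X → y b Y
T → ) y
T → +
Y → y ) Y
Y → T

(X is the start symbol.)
No FIRST/FOLLOW conflicts.

Nullable non-terminals: Y.
FIRST sets used below: FIRST(T) = { ')', '+', 'y' }

Y: nullable alternative(s) Y → ε; FOLLOW(Y) = { $ }
  Y → ε: FIRST \ {ε} = { } — this is the only nullable alternative, skip
  Y → y ) Y: FIRST \ {ε} = { 'y' } — disjoint from FOLLOW(Y)
  Y → T: FIRST \ {ε} = { ')', '+', 'y' } — disjoint from FOLLOW(Y)

T, X have no nullable alternative, so no FIRST/FOLLOW check is needed there.

No FIRST/FOLLOW conflicts found.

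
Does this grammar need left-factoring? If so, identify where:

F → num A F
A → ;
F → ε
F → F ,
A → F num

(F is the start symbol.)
Left-factoring is needed when two productions for the same non-terminal
share a common prefix on the right-hand side.

Productions for F:
  F → num A F
  F → ε
  F → F ,
Productions for A:
  A → ;
  A → F num

No common prefixes found.

Answer: No, left-factoring is not needed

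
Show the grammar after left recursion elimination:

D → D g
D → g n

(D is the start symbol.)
D → g n D'
D' → g D'
D' → ε

D is directly left-recursive. The standard transformation for
  A → A α₁ | ... | A α_m | β₁ | ... | β_n
is
  A  → β₁ A' | ... | β_n A'
  A' → α₁ A' | ... | α_m A' | ε

D → g n becomes D → g n D'
D → D g becomes D' → g D'
Add D' → ε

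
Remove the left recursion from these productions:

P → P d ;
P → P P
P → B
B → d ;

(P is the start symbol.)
P → B P'
P' → d ; P'
P' → P P'
P' → ε
B → d ;

P is directly left-recursive. The standard transformation for
  A → A α₁ | ... | A α_m | β₁ | ... | β_n
is
  A  → β₁ A' | ... | β_n A'
  A' → α₁ A' | ... | α_m A' | ε

P → B becomes P → B P'
P → P d ; becomes P' → d ; P'
P → P P becomes P' → P P'
Add P' → ε

Productions for other non-terminals are unchanged:
  B → d ;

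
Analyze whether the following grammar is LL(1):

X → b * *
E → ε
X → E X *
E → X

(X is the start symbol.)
No. Predict set conflict for X: { 'b' }

Relevant sets:
  FIRST(E) = { 'b', ε }
  FIRST(X) = { 'b' }
  FOLLOW(E) = { 'b' }

For X:
  PREDICT(X → b '*' '*') = { 'b' }
  PREDICT(X → E X '*') = { 'b' }
For E:
  PREDICT(E → ε) = { 'b' }
  PREDICT(E → X) = { 'b' }

Conflict found: Predict set conflict for X: { 'b' }
The grammar is NOT LL(1).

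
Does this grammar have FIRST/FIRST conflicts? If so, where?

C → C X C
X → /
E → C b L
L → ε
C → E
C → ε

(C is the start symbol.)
Yes. C → C X C / C → E on { '/', 'b' }

A FIRST/FIRST conflict occurs when two productions N → α and N → β for the same non-terminal have FIRST(α) ∩ FIRST(β) ≠ ∅ (with ε ∈ FIRST of a nullable right-hand side, so two nullable alternatives also conflict).

FIRST sets of the non-terminals at (or reachable through a nullable prefix from) the front of some alternative:
  FIRST(C) = { '/', 'b', ε }
  FIRST(X) = { '/' }
  FIRST(E) = { '/', 'b' }

Productions for C:
  C → C X C: FIRST = { '/', 'b' }
  C → E: FIRST = { '/', 'b' }
  C → ε: FIRST = { ε }
X, E, L have only one production, so no FIRST/FIRST conflict is possible there.

Conflict for C: C → C X C and C → E
  Overlap: { '/', 'b' }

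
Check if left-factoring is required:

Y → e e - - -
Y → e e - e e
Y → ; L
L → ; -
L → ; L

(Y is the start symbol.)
Left-factoring is needed when two productions for the same non-terminal
share a common prefix on the right-hand side.

Productions for Y:
  Y → e e - - -
  Y → e e - e e
  Y → ; L
Productions for L:
  L → ; -
  L → ; L

Found common prefix 'e e -' in productions for Y
Found common prefix ';' in productions for L

Answer: Yes, Y has productions with common prefix 'e e -'; L has productions with common prefix ';'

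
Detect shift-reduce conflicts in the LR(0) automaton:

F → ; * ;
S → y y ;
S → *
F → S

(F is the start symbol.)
No shift-reduce conflicts

A shift-reduce conflict occurs when an LR(0) state has both:
  - a complete (reduce) item [A → α .] (dot at the end), and
  - a shift item [B → β . c γ] (dot before a terminal).

Augment with F' → F and build the canonical LR(0) collection (I0 = CLOSURE({[F' → . F]}), then GOTO on every symbol after a dot until no new states appear). It has 10 states:
  I0: { [F → . ; * ;], [F → . S], [F' → . F], [S → . *], [S → . y y ;] }  — shift
  I1: { [S → * .] }  — reduce
  I2: { [F → ; . * ;] }  — shift
  I3: { [F' → F .] }  — accept
  I4: { [F → S .] }  — reduce
  I5: { [S → y . y ;] }  — shift
  I6: { [S → y y . ;] }  — shift
  I7: { [S → y y ; .] }  — reduce
  I8: { [F → ; * . ;] }  — shift
  I9: { [F → ; * ; .] }  — reduce

No state contains both a complete item and a shift item.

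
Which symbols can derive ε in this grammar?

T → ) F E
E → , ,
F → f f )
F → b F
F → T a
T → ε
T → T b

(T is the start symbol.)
A non-terminal is nullable if it can derive ε (the empty string): either it has an ε-production, or it has a production whose right-hand side consists entirely of nullable non-terminals.

ε-productions: T → ε
So T is immediately nullable.
No further non-terminal can be added: every production for the remaining non-terminals contains a terminal or a non-nullable non-terminal.
Nullable = { 'T' }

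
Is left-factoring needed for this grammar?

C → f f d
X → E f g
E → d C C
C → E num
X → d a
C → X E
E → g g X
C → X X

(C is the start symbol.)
Left-factoring is needed when two productions for the same non-terminal
share a common prefix on the right-hand side.

Productions for C:
  C → f f d
  C → E num
  C → X E
  C → X X
Productions for X:
  X → E f g
  X → d a
Productions for E:
  E → d C C
  E → g g X

Found common prefix 'X' in productions for C

Answer: Yes, C has productions with common prefix 'X'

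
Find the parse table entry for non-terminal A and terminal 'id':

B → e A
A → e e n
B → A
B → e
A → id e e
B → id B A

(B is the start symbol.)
A → id e e

To find M[A, 'id'], we find productions for A where 'id' is in the predict set (PREDICT(N → α) = (FIRST(α) \ {ε}) ∪ (FOLLOW(N) if α ⇒* ε)).

A → e e n: PREDICT = { 'e' }
A → id e e: PREDICT = { 'id' }
  'id' is in predict set, so this production goes in M[A, 'id']

M[A, 'id'] = A → id e e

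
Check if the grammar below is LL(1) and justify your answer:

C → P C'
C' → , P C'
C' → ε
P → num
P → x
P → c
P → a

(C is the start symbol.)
A grammar is LL(1) if for each non-terminal N with multiple productions, the predict sets of those productions are pairwise disjoint, where PREDICT(N → α) = (FIRST(α) \ {ε}) ∪ (FOLLOW(N) if α ⇒* ε).

Relevant sets:
  FOLLOW(C') = { $ }

For C':
  PREDICT(C' → ',' P C') = { ',' }
  PREDICT(C' → ε) = { $ }
For P:
  PREDICT(P → num) = { 'num' }
  PREDICT(P → x) = { 'x' }
  PREDICT(P → c) = { 'c' }
  PREDICT(P → a) = { 'a' }
C has a single production, so nothing to check there.

All predict sets are disjoint. The grammar IS LL(1).

Answer: Yes, the grammar is LL(1).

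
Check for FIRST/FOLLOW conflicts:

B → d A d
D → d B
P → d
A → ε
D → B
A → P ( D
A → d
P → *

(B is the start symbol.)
A FIRST/FOLLOW conflict occurs when a non-terminal N has a nullable alternative N → β (β ⇒* ε) and another alternative N → α with FIRST(α) ∩ FOLLOW(N) ≠ ∅: on such a lookahead the parser cannot decide between expanding α and letting N vanish via β.

Nullable non-terminals: A.
FIRST sets used below: FIRST(P) = { '*', 'd' }

A: nullable alternative(s) A → ε; FOLLOW(A) = { 'd' }
  A → ε: FIRST \ {ε} = { } — this is the only nullable alternative, skip
  A → P ( D: FIRST \ {ε} = { '*', 'd' } — overlaps FOLLOW(A) on { 'd' }: CONFLICT
  A → d: FIRST \ {ε} = { 'd' } — overlaps FOLLOW(A) on { 'd' }: CONFLICT

B, D, P have no nullable alternative, so no FIRST/FOLLOW check is needed there.

So the grammar has 2 FIRST/FOLLOW conflicts (marked CONFLICT above).

Answer: Yes. A → P '(' D with FOLLOW(A) on { 'd' }; A → d with FOLLOW(A) on { 'd' }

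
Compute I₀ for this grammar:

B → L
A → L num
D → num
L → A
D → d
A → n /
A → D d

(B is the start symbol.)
{ [A → . D d], [A → . L num], [A → . n /], [B → . L], [B' → . B], [D → . d], [D → . num], [L → . A] }

First, augment the grammar with B' → B
I₀ = CLOSURE({ [B' → . B] }):
  [B' → . B] has the dot before B: add [B → . L]
  [B → . L] has the dot before L: add [L → . A]
  [L → . A] has the dot before A: add [A → . L num], [A → . n /], [A → . D d]
  [A → . D d] has the dot before D: add [D → . num], [D → . d]
No further items can be added.

I₀ = { [A → . D d], [A → . L num], [A → . n /], [B → . L], [B' → . B], [D → . d], [D → . num], [L → . A] }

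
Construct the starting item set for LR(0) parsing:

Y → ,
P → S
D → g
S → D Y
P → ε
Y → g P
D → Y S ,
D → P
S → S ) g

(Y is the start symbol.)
First, augment the grammar with Y' → Y
I₀ = CLOSURE({ [Y' → . Y] }):
  [Y' → . Y] has the dot before Y: add [Y → . ,], [Y → . g P]
No further items can be added.

I₀ = { [Y → . ,], [Y → . g P], [Y' → . Y] }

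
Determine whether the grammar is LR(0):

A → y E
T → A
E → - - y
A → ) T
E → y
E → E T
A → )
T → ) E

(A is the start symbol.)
No. Shift-reduce conflict between [A → ) .] and [A → . )]

Augment with A' → A and build the canonical LR(0) collection (I0 = CLOSURE({[A' → . A]}), then GOTO on every symbol after a dot until no new states appear). It has 15 states:
  I0: { [A → . ) T], [A → . )], [A → . y E], [A' → . A] }  — shift
  I1: { [A → ) . T], [A → ) .], [A → . ) T], [A → . )], [A → . y E], [T → . ) E], [T → . A] }  — shift, reduce
  I2: { [A' → A .] }  — accept
  I3: { [A → y . E], [E → . - - y], [E → . E T], [E → . y] }  — shift
  I4: { [E → - . - y] }  — shift
  I5: { [A → . ) T], [A → . )], [A → . y E], [A → y E .], [E → E . T], [T → . ) E], [T → . A] }  — shift, reduce
  I6: { [E → y .] }  — reduce
  I7: { [A → ) . T], [A → ) .], [A → . ) T], [A → . )], [A → . y E], [E → . - - y], [E → . E T], [E → . y], [T → ) . E], [T → . ) E], [T → . A] }  — shift, reduce
  I8: { [T → A .] }  — reduce
  I9: { [E → E T .] }  — reduce
  I10: { [A → . ) T], [A → . )], [A → . y E], [E → E . T], [T → ) E .], [T → . ) E], [T → . A] }  — shift, reduce
  I11: { [A → ) T .] }  — reduce
  I12: { [A → y . E], [E → . - - y], [E → . E T], [E → . y], [E → y .] }  — shift, reduce
  I13: { [E → - - . y] }  — shift
  I14: { [E → - - y .] }  — reduce

Conflict in state I1:
  Shift-reduce conflict between [A → ) .] and [A → . )]
So the grammar is NOT LR(0).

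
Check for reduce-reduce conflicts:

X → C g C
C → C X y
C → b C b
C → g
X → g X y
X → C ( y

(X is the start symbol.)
No reduce-reduce conflicts

Augment with X' → X and build the canonical LR(0) collection (I0 = CLOSURE({[X' → . X]}), then GOTO on every symbol after a dot until no new states appear). It has 16 states:
  I0: { [C → . C X y], [C → . b C b], [C → . g], [X → . C ( y], [X → . C g C], [X → . g X y], [X' → . X] }  — shift
  I1: { [C → . C X y], [C → . b C b], [C → . g], [C → C . X y], [X → . C ( y], [X → . C g C], [X → . g X y], [X → C . ( y], [X → C . g C] }  — shift
  I2: { [X' → X .] }  — accept
  I3: { [C → . C X y], [C → . b C b], [C → . g], [C → b . C b] }  — shift
  I4: { [C → . C X y], [C → . b C b], [C → . g], [C → g .], [X → . C ( y], [X → . C g C], [X → . g X y], [X → g . X y] }  — shift, reduce
  I5: { [X → g X . y] }  — shift
  I6: { [X → g X y .] }  — reduce
  I7: { [C → . C X y], [C → . b C b], [C → . g], [C → C . X y], [C → b C . b], [X → . C ( y], [X → . C g C], [X → . g X y] }  — shift
  I8: { [C → g .] }  — reduce
  I9: { [C → C X . y] }  — shift
  I10: { [C → . C X y], [C → . b C b], [C → . g], [C → b . C b], [C → b C b .] }  — shift, reduce
  I11: { [C → C X y .] }  — reduce
  I12: { [X → C ( . y] }  — shift
  I13: { [C → . C X y], [C → . b C b], [C → . g], [C → g .], [X → . C ( y], [X → . C g C], [X → . g X y], [X → C g . C], [X → g . X y] }  — shift, reduce
  I14: { [C → . C X y], [C → . b C b], [C → . g], [C → C . X y], [X → . C ( y], [X → . C g C], [X → . g X y], [X → C . ( y], [X → C . g C], [X → C g C .] }  — shift, reduce
  I15: { [X → C ( y .] }  — reduce

No state contains more than one complete item.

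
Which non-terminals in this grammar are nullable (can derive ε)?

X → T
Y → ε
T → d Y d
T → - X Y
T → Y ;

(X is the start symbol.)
{ 'Y' }

ε-productions: Y → ε
So Y is immediately nullable.
No further non-terminal can be added: every production for the remaining non-terminals contains a terminal or a non-nullable non-terminal.
Nullable = { 'Y' }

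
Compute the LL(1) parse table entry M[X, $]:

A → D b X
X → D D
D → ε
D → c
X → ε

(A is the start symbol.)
X → D D, X → ε

To find M[X, $], we find productions for X where $ is in the predict set (PREDICT(N → α) = (FIRST(α) \ {ε}) ∪ (FOLLOW(N) if α ⇒* ε)).

Relevant sets:
  FIRST(D) = { 'c', ε }
  FOLLOW(X) = { $ }

X → D D: PREDICT = { $, 'c' }
  $ is in predict set, so this production goes in M[X, $]
X → ε: PREDICT = { $ }
  $ is in predict set, so this production goes in M[X, $]

M[X, $] = X → D D, X → ε  (a multiply-defined cell — the grammar is not LL(1))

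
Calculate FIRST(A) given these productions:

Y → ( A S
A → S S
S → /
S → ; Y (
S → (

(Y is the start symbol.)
{ '(', '/', ';' }

FIRST sets of the other non-terminals involved (by the same procedure, iterated to a fixed point):
  FIRST(S) = { '(', '/', ';' }

From A → S S:
  - S is a non-terminal: add FIRST(S) \ {ε} = { '(', '/', ';' }
    S is not nullable, so stop

Collecting: FIRST(A) = { '(', '/', ';' }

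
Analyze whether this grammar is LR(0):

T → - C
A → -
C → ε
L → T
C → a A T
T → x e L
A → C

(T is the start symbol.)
No. Shift-reduce conflict between [C → .] and [C → . a A T]

Augment with T' → T and build the canonical LR(0) collection (I0 = CLOSURE({[T' → . T]}), then GOTO on every symbol after a dot until no new states appear). It has 13 states:
  I0: { [T → . - C], [T → . x e L], [T' → . T] }  — shift
  I1: { [C → . a A T], [C → .], [T → - . C] }  — shift, reduce
  I2: { [T' → T .] }  — accept
  I3: { [T → x . e L] }  — shift
  I4: { [L → . T], [T → . - C], [T → . x e L], [T → x e . L] }  — shift
  I5: { [T → x e L .] }  — reduce
  I6: { [L → T .] }  — reduce
  I7: { [T → - C .] }  — reduce
  I8: { [A → . -], [A → . C], [C → . a A T], [C → .], [C → a . A T] }  — shift, reduce
  I9: { [A → - .] }  — reduce
  I10: { [C → a A . T], [T → . - C], [T → . x e L] }  — shift
  I11: { [A → C .] }  — reduce
  I12: { [C → a A T .] }  — reduce

Conflict in state I1:
  Shift-reduce conflict between [C → .] and [C → . a A T]
So the grammar is NOT LR(0).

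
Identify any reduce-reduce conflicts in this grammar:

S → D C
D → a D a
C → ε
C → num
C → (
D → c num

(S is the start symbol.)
No reduce-reduce conflicts

A reduce-reduce conflict occurs when an LR(0) state has two complete items [A → α .] and [B → β .] — both call for a reduction, and with no lookahead the parser cannot choose between them.

Augment with S' → S and build the canonical LR(0) collection (I0 = CLOSURE({[S' → . S]}), then GOTO on every symbol after a dot until no new states appear). It has 11 states:
  I0: { [D → . a D a], [D → . c num], [S → . D C], [S' → . S] }  — shift
  I1: { [C → . (], [C → . num], [C → .], [S → D . C] }  — shift, reduce
  I2: { [S' → S .] }  — accept
  I3: { [D → . a D a], [D → . c num], [D → a . D a] }  — shift
  I4: { [D → c . num] }  — shift
  I5: { [D → c num .] }  — reduce
  I6: { [D → a D . a] }  — shift
  I7: { [D → a D a .] }  — reduce
  I8: { [C → ( .] }  — reduce
  I9: { [S → D C .] }  — reduce
  I10: { [C → num .] }  — reduce

No state contains more than one complete item.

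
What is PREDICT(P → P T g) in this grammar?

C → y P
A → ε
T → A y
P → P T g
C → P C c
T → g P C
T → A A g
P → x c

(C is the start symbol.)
{ 'x' }

PREDICT(P → P T g) = (FIRST(RHS) \ {ε}) ∪ (FOLLOW(P) if ε ∈ FIRST(RHS), i.e. RHS ⇒* ε)
FIRST(P) = { 'x' }
FIRST(P T g) = { 'x' }
ε ∉ FIRST(P T g), so FOLLOW(P) is not added.
PREDICT(P → P T g) = { 'x' }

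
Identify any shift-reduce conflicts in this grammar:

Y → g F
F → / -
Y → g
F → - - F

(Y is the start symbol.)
A shift-reduce conflict occurs when an LR(0) state has both:
  - a complete (reduce) item [A → α .] (dot at the end), and
  - a shift item [B → β . c γ] (dot before a terminal).

Augment with Y' → Y and build the canonical LR(0) collection (I0 = CLOSURE({[Y' → . Y]}), then GOTO on every symbol after a dot until no new states appear). It has 9 states:
  I0: { [Y → . g F], [Y → . g], [Y' → . Y] }  — shift
  I1: { [Y' → Y .] }  — accept
  I2: { [F → . - - F], [F → . / -], [Y → g . F], [Y → g .] }  — shift, reduce
  I3: { [F → - . - F] }  — shift
  I4: { [F → / . -] }  — shift
  I5: { [Y → g F .] }  — reduce
  I6: { [F → / - .] }  — reduce
  I7: { [F → - - . F], [F → . - - F], [F → . / -] }  — shift
  I8: { [F → - - F .] }  — reduce

I2 contains reduce item [Y → g .] and shift items [F → . - - F], [F → . / -] — shift-reduce conflict.

Answer: Yes — I2: [Y → g .] vs [F → . - - F]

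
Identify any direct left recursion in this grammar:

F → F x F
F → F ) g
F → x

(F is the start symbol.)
Yes, F is left-recursive

F → F x F: LEFT RECURSIVE (starts with F)
F → F ) g: LEFT RECURSIVE (starts with F)
F → x: starts with x

The grammar has direct left recursion on: F.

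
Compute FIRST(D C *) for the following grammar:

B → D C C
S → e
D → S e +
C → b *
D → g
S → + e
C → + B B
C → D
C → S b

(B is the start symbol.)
{ '+', 'e', 'g' }

FIRST sets of the non-terminals involved (from the grammar, by fixed-point iteration):
  FIRST(D) = { '+', 'e', 'g' }

To compute FIRST(D C *), process the symbols left to right:
Symbol D is a non-terminal. Add FIRST(D) \ {ε} = { '+', 'e', 'g' }
D is not nullable (ε ∉ FIRST(D)), so stop here.
FIRST(D C *) = { '+', 'e', 'g' }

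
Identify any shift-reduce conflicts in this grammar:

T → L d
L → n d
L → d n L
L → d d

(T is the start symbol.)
A shift-reduce conflict occurs when an LR(0) state has both:
  - a complete (reduce) item [A → α .] (dot at the end), and
  - a shift item [B → β . c γ] (dot before a terminal).

Augment with T' → T and build the canonical LR(0) collection (I0 = CLOSURE({[T' → . T]}), then GOTO on every symbol after a dot until no new states appear). It has 10 states:
  I0: { [L → . d d], [L → . d n L], [L → . n d], [T → . L d], [T' → . T] }  — shift
  I1: { [T → L . d] }  — shift
  I2: { [T' → T .] }  — accept
  I3: { [L → d . d], [L → d . n L] }  — shift
  I4: { [L → n . d] }  — shift
  I5: { [L → n d .] }  — reduce
  I6: { [L → d d .] }  — reduce
  I7: { [L → . d d], [L → . d n L], [L → . n d], [L → d n . L] }  — shift
  I8: { [L → d n L .] }  — reduce
  I9: { [T → L d .] }  — reduce

No state contains both a complete item and a shift item.

Answer: No shift-reduce conflicts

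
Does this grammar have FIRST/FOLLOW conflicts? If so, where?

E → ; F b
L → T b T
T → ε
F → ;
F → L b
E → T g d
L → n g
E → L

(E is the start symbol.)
A FIRST/FOLLOW conflict occurs when a non-terminal N has a nullable alternative N → β (β ⇒* ε) and another alternative N → α with FIRST(α) ∩ FOLLOW(N) ≠ ∅: on such a lookahead the parser cannot decide between expanding α and letting N vanish via β.

Nullable non-terminals: T.
T has a nullable alternative but only one production, so nothing to check.

E, F, L have no nullable alternative, so no FIRST/FOLLOW check is needed there.

No FIRST/FOLLOW conflicts found.

Answer: No FIRST/FOLLOW conflicts.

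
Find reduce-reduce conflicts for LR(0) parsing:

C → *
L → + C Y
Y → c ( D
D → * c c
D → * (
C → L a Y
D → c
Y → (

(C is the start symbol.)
No reduce-reduce conflicts

A reduce-reduce conflict occurs when an LR(0) state has two complete items [A → α .] and [B → β .] — both call for a reduction, and with no lookahead the parser cannot choose between them.

Augment with C' → C and build the canonical LR(0) collection (I0 = CLOSURE({[C' → . C]}), then GOTO on every symbol after a dot until no new states appear). It has 18 states:
  I0: { [C → . *], [C → . L a Y], [C' → . C], [L → . + C Y] }  — shift
  I1: { [C → * .] }  — reduce
  I2: { [C → . *], [C → . L a Y], [L → + . C Y], [L → . + C Y] }  — shift
  I3: { [C' → C .] }  — accept
  I4: { [C → L . a Y] }  — shift
  I5: { [C → L a . Y], [Y → . (], [Y → . c ( D] }  — shift
  I6: { [Y → ( .] }  — reduce
  I7: { [C → L a Y .] }  — reduce
  I8: { [Y → c . ( D] }  — shift
  I9: { [D → . * (], [D → . * c c], [D → . c], [Y → c ( . D] }  — shift
  I10: { [D → * . (], [D → * . c c] }  — shift
  I11: { [Y → c ( D .] }  — reduce
  I12: { [D → c .] }  — reduce
  I13: { [D → * ( .] }  — reduce
  I14: { [D → * c . c] }  — shift
  I15: { [D → * c c .] }  — reduce
  I16: { [L → + C . Y], [Y → . (], [Y → . c ( D] }  — shift
  I17: { [L → + C Y .] }  — reduce

No state contains more than one complete item.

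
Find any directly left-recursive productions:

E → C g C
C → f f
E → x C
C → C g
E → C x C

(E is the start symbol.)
Direct left recursion occurs when N → N α for some non-terminal N (the right-hand side begins with the left-hand side itself).

E → C g C: starts with C
C → f f: starts with f
E → x C: starts with x
C → C g: LEFT RECURSIVE (starts with C)
E → C x C: starts with C

The grammar has direct left recursion on: C.

Answer: Yes, C is left-recursive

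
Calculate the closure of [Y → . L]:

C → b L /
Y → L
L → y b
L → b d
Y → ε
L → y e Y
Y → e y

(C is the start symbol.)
{ [L → . b d], [L → . y b], [L → . y e Y], [Y → . L] }

To compute CLOSURE, for each item [A → α.Bβ] where B is a non-terminal, add [B → .γ] for all productions B → γ; repeat for the newly added items until nothing changes.

Start with: [Y → . L]
  [Y → . L] has the dot before L: add [L → . y b], [L → . b d], [L → . y e Y]
No further items can be added.

CLOSURE = { [L → . b d], [L → . y b], [L → . y e Y], [Y → . L] }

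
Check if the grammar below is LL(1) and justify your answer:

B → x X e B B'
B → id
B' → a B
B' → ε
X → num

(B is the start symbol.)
No. Predict set conflict for B': { 'a' }

Relevant sets:
  FOLLOW(B') = { $, 'a' }

For B:
  PREDICT(B → x X e B B') = { 'x' }
  PREDICT(B → id) = { 'id' }
For B':
  PREDICT(B' → a B) = { 'a' }
  PREDICT(B' → ε) = { $, 'a' }
X has a single production, so nothing to check there.

Conflict found: Predict set conflict for B': { 'a' }
The grammar is NOT LL(1).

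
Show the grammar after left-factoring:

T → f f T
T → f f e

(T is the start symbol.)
T → f f T'
T' → T
T' → e

Left-factoring transforms A → αβ₁ | αβ₂ into A → αA' and A' → β₁ | β₂
(α is the longest common prefix among the alternatives). Repeat until
no nonterminal has two alternatives with a common prefix.

Round 1: T has alternatives sharing prefix 'f f'. Introduce T': T → f f T'
  Add: T' → T
  Add: T' → e

No remaining common prefixes — done.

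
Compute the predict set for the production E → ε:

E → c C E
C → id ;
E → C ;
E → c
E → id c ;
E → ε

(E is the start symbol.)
{ $ }

PREDICT(E → ε) = (FIRST(RHS) \ {ε}) ∪ (FOLLOW(E) if ε ∈ FIRST(RHS), i.e. RHS ⇒* ε)
The right-hand side is ε (FIRST(ε) = { ε }), so the predict set is FOLLOW(E) = { $ }
PREDICT(E → ε) = { $ }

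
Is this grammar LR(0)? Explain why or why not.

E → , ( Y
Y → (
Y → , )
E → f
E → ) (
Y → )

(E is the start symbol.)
A grammar is LR(0) if no state in the canonical LR(0) collection has:
  - both a shift item (dot before a terminal) and a complete item (shift-reduce conflict), or
  - two or more complete items (reduce-reduce conflict; the accept item [E' → E .] counts as a complete item here).

Augment with E' → E and build the canonical LR(0) collection (I0 = CLOSURE({[E' → . E]}), then GOTO on every symbol after a dot until no new states appear). It has 12 states:
  I0: { [E → . ) (], [E → . , ( Y], [E → . f], [E' → . E] }  — shift
  I1: { [E → ) . (] }  — shift
  I2: { [E → , . ( Y] }  — shift
  I3: { [E' → E .] }  — accept
  I4: { [E → f .] }  — reduce
  I5: { [E → , ( . Y], [Y → . (], [Y → . )], [Y → . , )] }  — shift
  I6: { [Y → ( .] }  — reduce
  I7: { [Y → ) .] }  — reduce
  I8: { [Y → , . )] }  — shift
  I9: { [E → , ( Y .] }  — reduce
  I10: { [Y → , ) .] }  — reduce
  I11: { [E → ) ( .] }  — reduce

Every state is either a pure shift/goto state or contains exactly one complete item and nothing to shift — no conflicts. The grammar is LR(0).

Answer: Yes, the grammar is LR(0)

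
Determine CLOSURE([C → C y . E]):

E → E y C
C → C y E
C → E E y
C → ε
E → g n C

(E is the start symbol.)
{ [C → C y . E], [E → . E y C], [E → . g n C] }

To compute CLOSURE, for each item [A → α.Bβ] where B is a non-terminal, add [B → .γ] for all productions B → γ; repeat for the newly added items until nothing changes.

Start with: [C → C y . E]
  [C → C y . E] has the dot before E: add [E → . E y C], [E → . g n C]
No further items can be added.

CLOSURE = { [C → C y . E], [E → . E y C], [E → . g n C] }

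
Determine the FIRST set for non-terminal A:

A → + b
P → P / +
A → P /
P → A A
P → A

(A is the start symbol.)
{ '+' }

FIRST sets of the other non-terminals involved (by the same procedure, iterated to a fixed point):
  FIRST(P) = { '+' }

From A → + b:
  - '+' is a terminal: add '+' and stop
From A → P /:
  - P is a non-terminal: add FIRST(P) \ {ε} = { '+' }
    P is not nullable, so stop

Collecting: FIRST(A) = { '+' }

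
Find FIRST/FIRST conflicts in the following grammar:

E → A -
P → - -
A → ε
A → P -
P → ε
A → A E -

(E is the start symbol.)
FIRST sets of the non-terminals at (or reachable through a nullable prefix from) the front of some alternative:
  FIRST(P) = { '-', ε }
  FIRST(A) = { '-', ε }
  FIRST(E) = { '-' }

Productions for P:
  P → - -: FIRST = { '-' }
  P → ε: FIRST = { ε }
Productions for A:
  A → ε: FIRST = { ε }
  A → P -: FIRST = { '-' }
  A → A E -: FIRST = { '-' }
E has only one production, so no FIRST/FIRST conflict is possible there.

Conflict for A: A → P - and A → A E -
  Overlap: { '-' }

Answer: Yes. A → P '-' / A → A E '-' on { '-' }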